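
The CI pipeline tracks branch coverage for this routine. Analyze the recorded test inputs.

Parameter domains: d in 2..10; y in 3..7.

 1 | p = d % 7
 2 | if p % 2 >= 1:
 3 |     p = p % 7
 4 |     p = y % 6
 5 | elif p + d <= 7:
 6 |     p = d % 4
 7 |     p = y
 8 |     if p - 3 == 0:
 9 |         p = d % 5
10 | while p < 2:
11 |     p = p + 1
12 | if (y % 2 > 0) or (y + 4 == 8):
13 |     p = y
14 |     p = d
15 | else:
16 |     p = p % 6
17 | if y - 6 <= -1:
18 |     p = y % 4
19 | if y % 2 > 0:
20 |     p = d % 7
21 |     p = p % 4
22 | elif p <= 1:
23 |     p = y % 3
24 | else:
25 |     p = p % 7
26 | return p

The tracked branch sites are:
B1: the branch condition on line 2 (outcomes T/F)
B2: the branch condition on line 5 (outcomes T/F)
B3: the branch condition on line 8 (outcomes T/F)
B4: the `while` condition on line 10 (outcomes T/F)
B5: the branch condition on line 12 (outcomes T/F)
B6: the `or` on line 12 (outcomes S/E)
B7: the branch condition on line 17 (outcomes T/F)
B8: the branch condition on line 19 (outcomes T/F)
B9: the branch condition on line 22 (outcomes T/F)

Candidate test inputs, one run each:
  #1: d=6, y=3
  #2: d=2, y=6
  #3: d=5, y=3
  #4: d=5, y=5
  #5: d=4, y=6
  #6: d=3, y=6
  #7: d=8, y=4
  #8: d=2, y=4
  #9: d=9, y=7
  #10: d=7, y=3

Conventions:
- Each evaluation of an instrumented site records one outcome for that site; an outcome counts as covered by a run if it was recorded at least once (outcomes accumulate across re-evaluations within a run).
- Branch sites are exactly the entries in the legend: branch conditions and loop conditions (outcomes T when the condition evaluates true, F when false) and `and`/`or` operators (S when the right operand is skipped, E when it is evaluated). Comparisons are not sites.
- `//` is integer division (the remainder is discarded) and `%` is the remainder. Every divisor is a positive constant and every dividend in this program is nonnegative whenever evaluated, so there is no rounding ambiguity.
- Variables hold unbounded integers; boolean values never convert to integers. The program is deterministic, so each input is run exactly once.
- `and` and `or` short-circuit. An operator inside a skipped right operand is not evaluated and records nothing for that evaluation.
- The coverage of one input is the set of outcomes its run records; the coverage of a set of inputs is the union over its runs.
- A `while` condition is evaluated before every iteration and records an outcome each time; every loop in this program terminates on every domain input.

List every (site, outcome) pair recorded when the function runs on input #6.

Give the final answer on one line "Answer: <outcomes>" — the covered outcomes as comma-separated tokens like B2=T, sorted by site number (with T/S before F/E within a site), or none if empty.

Event log for input #6 (d=3, y=6):
  B1->T, B4->T, B4->T, B4->F, B6->E, B5->F, B7->F, B8->F, B9->F
deduplicating events, the covered set is: B1=T, B4=T, B4=F, B5=F, B6=E, B7=F, B8=F, B9=F

Answer: B1=T, B4=T, B4=F, B5=F, B6=E, B7=F, B8=F, B9=F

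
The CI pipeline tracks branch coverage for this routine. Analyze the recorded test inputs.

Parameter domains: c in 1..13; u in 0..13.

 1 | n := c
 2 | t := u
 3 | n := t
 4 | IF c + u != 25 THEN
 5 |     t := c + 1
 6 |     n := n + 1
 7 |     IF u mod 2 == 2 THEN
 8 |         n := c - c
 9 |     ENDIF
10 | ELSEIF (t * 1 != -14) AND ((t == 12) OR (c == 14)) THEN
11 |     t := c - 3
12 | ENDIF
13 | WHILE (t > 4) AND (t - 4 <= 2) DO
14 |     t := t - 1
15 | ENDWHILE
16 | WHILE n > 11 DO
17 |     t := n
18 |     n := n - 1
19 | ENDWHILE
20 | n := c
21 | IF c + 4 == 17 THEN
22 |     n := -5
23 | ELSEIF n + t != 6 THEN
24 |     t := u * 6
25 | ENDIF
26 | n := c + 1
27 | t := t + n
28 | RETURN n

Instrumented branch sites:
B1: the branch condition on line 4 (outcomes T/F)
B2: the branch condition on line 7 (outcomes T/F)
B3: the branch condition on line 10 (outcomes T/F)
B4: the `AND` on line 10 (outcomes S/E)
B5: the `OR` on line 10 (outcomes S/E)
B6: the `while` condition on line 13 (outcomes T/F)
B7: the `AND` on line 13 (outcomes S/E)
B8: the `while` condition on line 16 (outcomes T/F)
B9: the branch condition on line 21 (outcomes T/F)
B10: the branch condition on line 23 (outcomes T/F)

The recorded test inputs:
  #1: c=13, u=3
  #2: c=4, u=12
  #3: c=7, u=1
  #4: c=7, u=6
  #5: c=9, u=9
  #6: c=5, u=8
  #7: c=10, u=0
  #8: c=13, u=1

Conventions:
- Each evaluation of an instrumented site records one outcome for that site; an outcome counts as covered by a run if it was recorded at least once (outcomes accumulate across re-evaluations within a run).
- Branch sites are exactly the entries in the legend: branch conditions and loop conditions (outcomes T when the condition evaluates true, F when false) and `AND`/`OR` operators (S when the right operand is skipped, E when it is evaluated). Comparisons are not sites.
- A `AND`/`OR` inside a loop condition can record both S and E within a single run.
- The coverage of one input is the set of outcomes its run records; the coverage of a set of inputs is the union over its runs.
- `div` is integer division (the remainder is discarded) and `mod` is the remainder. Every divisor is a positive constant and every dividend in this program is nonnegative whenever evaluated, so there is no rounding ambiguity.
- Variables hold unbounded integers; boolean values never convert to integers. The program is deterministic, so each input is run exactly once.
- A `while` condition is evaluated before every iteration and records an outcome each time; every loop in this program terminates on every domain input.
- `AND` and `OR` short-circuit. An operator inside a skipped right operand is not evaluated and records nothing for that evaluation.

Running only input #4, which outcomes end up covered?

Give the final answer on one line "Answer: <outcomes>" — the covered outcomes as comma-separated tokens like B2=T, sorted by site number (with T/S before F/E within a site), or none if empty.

Tracing the run of input #4 (c=7, u=6):
  B1->T, B2->F, B7->E, B6->F, B8->F, B9->F, B10->T
deduplicating events, the covered set is: B1=T, B2=F, B6=F, B7=E, B8=F, B9=F, B10=T

Answer: B1=T, B2=F, B6=F, B7=E, B8=F, B9=F, B10=T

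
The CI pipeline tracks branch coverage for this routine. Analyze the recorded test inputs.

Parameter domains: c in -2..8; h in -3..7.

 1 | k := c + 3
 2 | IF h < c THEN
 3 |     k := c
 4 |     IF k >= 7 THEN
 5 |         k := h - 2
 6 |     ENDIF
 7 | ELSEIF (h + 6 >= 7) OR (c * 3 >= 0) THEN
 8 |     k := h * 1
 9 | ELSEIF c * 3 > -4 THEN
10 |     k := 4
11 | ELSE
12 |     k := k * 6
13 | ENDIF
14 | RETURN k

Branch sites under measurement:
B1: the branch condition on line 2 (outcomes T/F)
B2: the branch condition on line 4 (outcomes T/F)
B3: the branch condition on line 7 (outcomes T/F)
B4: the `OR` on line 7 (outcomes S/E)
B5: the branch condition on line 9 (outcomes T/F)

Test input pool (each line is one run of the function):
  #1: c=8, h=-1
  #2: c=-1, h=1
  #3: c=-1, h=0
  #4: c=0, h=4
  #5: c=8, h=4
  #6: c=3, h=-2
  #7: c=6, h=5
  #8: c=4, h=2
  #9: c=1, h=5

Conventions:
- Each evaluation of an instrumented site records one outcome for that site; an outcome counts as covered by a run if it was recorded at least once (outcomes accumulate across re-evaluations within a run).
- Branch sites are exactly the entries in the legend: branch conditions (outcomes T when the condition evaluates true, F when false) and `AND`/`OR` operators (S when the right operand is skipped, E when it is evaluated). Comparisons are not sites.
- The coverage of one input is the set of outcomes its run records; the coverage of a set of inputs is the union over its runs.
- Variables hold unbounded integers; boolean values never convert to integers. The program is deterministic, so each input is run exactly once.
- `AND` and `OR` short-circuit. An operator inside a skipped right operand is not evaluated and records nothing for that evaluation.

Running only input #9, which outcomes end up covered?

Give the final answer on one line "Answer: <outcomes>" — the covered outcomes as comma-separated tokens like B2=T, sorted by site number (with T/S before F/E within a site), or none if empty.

Running input #9 (c=1, h=5), event by event:
  B1->F, B4->S, B3->T
as a set, this run covers: B1=F, B3=T, B4=S

Answer: B1=F, B3=T, B4=S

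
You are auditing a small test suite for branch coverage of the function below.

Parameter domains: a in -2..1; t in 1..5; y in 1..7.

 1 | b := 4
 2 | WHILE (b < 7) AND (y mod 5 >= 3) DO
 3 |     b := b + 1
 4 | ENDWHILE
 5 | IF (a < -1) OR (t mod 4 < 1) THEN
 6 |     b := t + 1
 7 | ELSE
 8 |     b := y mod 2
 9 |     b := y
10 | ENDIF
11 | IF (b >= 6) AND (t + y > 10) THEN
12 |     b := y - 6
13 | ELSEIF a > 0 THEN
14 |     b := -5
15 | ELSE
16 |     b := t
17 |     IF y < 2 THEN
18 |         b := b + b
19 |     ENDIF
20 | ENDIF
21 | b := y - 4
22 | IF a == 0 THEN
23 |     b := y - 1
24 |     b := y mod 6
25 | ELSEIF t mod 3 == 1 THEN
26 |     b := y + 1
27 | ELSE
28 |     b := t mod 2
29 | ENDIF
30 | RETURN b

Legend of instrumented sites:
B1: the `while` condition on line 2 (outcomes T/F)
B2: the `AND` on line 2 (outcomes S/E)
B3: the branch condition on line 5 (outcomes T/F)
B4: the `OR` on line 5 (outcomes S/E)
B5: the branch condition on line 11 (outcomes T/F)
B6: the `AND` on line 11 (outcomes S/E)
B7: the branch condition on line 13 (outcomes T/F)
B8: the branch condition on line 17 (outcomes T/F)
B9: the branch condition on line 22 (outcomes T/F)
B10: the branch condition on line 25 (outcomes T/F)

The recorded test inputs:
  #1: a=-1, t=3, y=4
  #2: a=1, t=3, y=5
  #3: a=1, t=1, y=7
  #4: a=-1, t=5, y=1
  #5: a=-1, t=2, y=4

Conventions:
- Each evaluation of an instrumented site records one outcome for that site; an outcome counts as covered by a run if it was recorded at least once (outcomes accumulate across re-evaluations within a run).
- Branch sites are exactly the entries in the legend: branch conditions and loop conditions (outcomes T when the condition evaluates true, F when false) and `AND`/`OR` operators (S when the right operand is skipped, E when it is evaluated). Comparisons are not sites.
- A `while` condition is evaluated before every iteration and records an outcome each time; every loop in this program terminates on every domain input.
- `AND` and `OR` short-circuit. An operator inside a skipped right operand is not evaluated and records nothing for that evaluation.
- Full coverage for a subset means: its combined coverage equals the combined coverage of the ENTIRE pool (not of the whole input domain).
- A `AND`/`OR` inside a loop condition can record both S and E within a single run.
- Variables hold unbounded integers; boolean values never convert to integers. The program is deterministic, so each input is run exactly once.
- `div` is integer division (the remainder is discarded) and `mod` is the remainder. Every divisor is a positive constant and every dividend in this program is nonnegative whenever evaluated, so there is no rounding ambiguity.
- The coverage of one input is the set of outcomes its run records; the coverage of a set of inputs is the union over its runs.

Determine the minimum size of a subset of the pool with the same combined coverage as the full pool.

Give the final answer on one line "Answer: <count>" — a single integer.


run #1 (a=-1, t=3, y=4) runs B2->E, B1->T, B2->E, B1->T, B2->E, B1->T, B2->S, B1->F, B4->E, B3->F, B6->S, B5->F, B7->F, B8->F, ...; records B1=T, B1=F, B2=S, B2=E, B3=F, B4=E, B5=F, B6=S, B7=F, B8=F, B9=F, B10=F
run #2 (a=1, t=3, y=5) runs B2->E, B1->F, B4->E, B3->F, B6->S, B5->F, B7->T, B9->F, B10->F; records B1=F, B2=E, B3=F, B4=E, B5=F, B6=S, B7=T, B9=F, B10=F
run #3 (a=1, t=1, y=7) runs B2->E, B1->F, B4->E, B3->F, B6->E, B5->F, B7->T, B9->F, B10->T; records B1=F, B2=E, B3=F, B4=E, B5=F, B6=E, B7=T, B9=F, B10=T
run #4 (a=-1, t=5, y=1) runs B2->E, B1->F, B4->E, B3->F, B6->S, B5->F, B7->F, B8->T, B9->F, B10->F; records B1=F, B2=E, B3=F, B4=E, B5=F, B6=S, B7=F, B8=T, B9=F, B10=F
run #5 (a=-1, t=2, y=4) runs B2->E, B1->T, B2->E, B1->T, B2->E, B1->T, B2->S, B1->F, B4->E, B3->F, B6->S, B5->F, B7->F, B8->F, ...; records B1=T, B1=F, B2=S, B2=E, B3=F, B4=E, B5=F, B6=S, B7=F, B8=F, B9=F, B10=F
pool-wide coverage (16 outcomes): B1=T, B1=F, B2=S, B2=E, B3=F, B4=E, B5=F, B6=S, B6=E, B7=T, B7=F, B8=T, B8=F, B9=F, B10=T, B10=F
every size-1 subset falls short of the 16 outcomes (best: 12/16)
every size-2 subset falls short of the 16 outcomes (best: 15/16)
inputs {1, 3, 4} (size 3) cover everything; no size-3 subset with a lexicographically smaller index list covers all 16
Answer: 3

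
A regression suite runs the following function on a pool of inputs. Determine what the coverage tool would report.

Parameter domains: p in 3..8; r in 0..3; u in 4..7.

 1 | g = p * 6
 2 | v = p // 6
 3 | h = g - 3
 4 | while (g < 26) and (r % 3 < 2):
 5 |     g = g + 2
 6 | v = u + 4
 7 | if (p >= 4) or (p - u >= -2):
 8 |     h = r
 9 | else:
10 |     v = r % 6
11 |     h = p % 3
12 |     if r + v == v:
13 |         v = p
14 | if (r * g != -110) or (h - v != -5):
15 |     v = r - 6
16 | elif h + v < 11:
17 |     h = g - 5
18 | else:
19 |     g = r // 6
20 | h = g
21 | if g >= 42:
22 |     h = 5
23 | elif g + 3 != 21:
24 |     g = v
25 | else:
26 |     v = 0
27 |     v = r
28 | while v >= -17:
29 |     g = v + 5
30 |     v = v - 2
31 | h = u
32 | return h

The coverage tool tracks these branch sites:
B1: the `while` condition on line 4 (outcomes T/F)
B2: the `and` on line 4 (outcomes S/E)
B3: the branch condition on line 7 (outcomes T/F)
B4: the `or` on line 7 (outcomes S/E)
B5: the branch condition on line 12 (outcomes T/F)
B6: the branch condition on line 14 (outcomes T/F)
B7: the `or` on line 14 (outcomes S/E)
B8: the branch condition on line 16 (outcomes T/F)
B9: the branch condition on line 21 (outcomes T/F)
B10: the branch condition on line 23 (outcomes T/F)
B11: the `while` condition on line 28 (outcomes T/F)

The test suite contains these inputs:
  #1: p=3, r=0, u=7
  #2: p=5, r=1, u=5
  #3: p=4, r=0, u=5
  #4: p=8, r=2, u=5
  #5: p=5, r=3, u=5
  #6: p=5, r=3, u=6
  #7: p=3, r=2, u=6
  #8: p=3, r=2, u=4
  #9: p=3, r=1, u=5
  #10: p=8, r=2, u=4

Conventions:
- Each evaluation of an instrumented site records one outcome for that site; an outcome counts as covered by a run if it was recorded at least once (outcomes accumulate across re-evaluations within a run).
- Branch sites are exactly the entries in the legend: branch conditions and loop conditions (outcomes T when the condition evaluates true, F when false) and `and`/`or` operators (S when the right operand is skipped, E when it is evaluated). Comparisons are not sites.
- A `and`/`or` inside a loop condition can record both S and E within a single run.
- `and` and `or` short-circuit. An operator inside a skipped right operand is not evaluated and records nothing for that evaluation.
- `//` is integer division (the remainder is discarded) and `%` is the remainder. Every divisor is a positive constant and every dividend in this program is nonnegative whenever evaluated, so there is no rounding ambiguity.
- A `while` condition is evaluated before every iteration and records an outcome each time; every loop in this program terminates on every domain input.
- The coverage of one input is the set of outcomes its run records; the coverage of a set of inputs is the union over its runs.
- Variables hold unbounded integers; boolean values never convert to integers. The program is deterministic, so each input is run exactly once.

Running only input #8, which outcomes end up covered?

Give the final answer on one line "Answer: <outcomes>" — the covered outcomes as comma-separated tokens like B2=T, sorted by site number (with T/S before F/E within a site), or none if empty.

Event log for input #8 (p=3, r=2, u=4):
  B2->E, B1->F, B4->E, B3->T, B7->S, B6->T, B9->F, B10->F, B11->T, B11->T
  B11->T, B11->T, B11->T, B11->T, B11->T, B11->T, B11->T, B11->T, B11->F
collecting distinct outcomes: B1=F, B2=E, B3=T, B4=E, B6=T, B7=S, B9=F, B10=F, B11=T, B11=F

Answer: B1=F, B2=E, B3=T, B4=E, B6=T, B7=S, B9=F, B10=F, B11=T, B11=F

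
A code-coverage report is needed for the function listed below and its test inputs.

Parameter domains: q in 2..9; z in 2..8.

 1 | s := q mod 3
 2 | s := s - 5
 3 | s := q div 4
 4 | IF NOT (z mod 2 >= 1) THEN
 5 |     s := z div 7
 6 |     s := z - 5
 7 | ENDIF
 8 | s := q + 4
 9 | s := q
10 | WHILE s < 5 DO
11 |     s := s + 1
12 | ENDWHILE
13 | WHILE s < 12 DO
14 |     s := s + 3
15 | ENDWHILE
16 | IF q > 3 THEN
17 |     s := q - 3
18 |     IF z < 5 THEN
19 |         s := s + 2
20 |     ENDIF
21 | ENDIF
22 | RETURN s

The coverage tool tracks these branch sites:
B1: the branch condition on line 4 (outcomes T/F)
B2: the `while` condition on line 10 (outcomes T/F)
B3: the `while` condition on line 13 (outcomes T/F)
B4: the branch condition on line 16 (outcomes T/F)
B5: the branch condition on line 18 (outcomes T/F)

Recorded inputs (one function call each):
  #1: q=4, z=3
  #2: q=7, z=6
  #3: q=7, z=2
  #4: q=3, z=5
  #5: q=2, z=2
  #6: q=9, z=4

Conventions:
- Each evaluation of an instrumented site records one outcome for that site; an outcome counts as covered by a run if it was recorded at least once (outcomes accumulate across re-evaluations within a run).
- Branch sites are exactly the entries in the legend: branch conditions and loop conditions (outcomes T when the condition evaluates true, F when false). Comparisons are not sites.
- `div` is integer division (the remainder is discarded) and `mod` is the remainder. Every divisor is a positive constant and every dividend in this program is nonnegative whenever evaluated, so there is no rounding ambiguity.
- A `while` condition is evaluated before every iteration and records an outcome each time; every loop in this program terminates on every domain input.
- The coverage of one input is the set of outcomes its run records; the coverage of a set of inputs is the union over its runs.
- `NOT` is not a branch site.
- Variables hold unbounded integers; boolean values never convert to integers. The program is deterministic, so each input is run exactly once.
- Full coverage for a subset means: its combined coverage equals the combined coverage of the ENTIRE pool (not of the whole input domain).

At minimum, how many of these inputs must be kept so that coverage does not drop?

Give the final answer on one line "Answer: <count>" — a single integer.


input #1 (q=4, z=3): events B1->F, B2->T, B2->F, B3->T, B3->T, B3->T, B3->F, B4->T, B5->T; covers B1=F, B2=T, B2=F, B3=T, B3=F, B4=T, B5=T
input #2 (q=7, z=6): events B1->T, B2->F, B3->T, B3->T, B3->F, B4->T, B5->F; covers B1=T, B2=F, B3=T, B3=F, B4=T, B5=F
input #3 (q=7, z=2): events B1->T, B2->F, B3->T, B3->T, B3->F, B4->T, B5->T; covers B1=T, B2=F, B3=T, B3=F, B4=T, B5=T
input #4 (q=3, z=5): events B1->F, B2->T, B2->T, B2->F, B3->T, B3->T, B3->T, B3->F, B4->F; covers B1=F, B2=T, B2=F, B3=T, B3=F, B4=F
input #5 (q=2, z=2): events B1->T, B2->T, B2->T, B2->T, B2->F, B3->T, B3->T, B3->T, B3->F, B4->F; covers B1=T, B2=T, B2=F, B3=T, B3=F, B4=F
input #6 (q=9, z=4): events B1->T, B2->F, B3->T, B3->F, B4->T, B5->T; covers B1=T, B2=F, B3=T, B3=F, B4=T, B5=T
union over all inputs: B1=T, B1=F, B2=T, B2=F, B3=T, B3=F, B4=T, B4=F, B5=T, B5=F (10 outcomes)
size 1 is not enough: best union over all size-1 subsets is 7/10
size 2 is not enough: best union over all size-2 subsets is 9/10
inputs {1, 2, 4} (size 3) cover everything; no size-3 subset with a lexicographically smaller index list covers all 10
Answer: 3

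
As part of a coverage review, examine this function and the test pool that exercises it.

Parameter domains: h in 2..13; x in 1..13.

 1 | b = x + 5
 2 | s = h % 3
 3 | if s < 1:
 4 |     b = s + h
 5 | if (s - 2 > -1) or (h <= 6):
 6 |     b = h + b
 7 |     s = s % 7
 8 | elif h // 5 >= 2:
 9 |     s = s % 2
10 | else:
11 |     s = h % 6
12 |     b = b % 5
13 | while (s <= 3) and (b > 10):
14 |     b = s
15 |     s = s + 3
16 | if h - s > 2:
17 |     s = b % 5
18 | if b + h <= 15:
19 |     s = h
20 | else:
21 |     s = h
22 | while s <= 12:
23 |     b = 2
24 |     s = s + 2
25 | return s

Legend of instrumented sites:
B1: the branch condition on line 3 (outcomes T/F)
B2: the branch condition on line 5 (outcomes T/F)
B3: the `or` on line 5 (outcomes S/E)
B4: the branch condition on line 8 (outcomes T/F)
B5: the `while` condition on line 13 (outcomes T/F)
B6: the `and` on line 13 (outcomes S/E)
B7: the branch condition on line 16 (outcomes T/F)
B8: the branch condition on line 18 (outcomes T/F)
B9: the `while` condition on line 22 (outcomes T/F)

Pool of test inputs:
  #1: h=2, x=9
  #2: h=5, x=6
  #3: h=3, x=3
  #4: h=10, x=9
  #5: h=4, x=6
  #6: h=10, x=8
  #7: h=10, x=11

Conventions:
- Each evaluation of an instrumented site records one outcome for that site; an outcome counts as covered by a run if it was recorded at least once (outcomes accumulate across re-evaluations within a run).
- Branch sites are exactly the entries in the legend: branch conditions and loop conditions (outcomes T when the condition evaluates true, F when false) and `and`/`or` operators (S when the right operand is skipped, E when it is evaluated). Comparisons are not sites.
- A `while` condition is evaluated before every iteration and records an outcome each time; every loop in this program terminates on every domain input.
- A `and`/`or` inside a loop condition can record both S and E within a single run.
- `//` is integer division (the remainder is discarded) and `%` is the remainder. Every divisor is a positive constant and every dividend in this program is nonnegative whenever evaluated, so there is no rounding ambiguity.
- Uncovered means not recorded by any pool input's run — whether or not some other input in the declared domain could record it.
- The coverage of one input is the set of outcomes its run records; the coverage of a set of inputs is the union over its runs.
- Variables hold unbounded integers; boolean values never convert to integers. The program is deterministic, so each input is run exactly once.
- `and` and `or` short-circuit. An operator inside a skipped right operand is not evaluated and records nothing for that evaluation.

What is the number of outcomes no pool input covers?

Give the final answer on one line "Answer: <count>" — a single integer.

#1 (h=2, x=9) -> covered: B1=F, B2=T, B3=S, B5=T, B5=F, B6=S, B6=E, B7=F, B8=T, B9=T, B9=F
#2 (h=5, x=6) -> covered: B1=F, B2=T, B3=S, B5=T, B5=F, B6=S, B6=E, B7=F, B8=T, B9=T, B9=F
#3 (h=3, x=3) -> covered: B1=T, B2=T, B3=E, B5=F, B6=E, B7=T, B8=T, B9=T, B9=F
#4 (h=10, x=9) -> covered: B1=F, B2=F, B3=E, B4=T, B5=T, B5=F, B6=S, B6=E, B7=T, B8=T, B9=T, B9=F
#5 (h=4, x=6) -> covered: B1=F, B2=T, B3=E, B5=T, B5=F, B6=S, B6=E, B7=F, B8=T, B9=T, B9=F
#6 (h=10, x=8) -> covered: B1=F, B2=F, B3=E, B4=T, B5=T, B5=F, B6=S, B6=E, B7=T, B8=T, B9=T, B9=F
#7 (h=10, x=11) -> covered: B1=F, B2=F, B3=E, B4=T, B5=T, B5=F, B6=S, B6=E, B7=T, B8=T, B9=T, B9=F
union over the pool: B1=T, B1=F, B2=T, B2=F, B3=S, B3=E, B4=T, B5=T, B5=F, B6=S, B6=E, B7=T, B7=F, B8=T, B9=T, B9=F
uncovered (2 of 18): B4=F, B8=F

Answer: 2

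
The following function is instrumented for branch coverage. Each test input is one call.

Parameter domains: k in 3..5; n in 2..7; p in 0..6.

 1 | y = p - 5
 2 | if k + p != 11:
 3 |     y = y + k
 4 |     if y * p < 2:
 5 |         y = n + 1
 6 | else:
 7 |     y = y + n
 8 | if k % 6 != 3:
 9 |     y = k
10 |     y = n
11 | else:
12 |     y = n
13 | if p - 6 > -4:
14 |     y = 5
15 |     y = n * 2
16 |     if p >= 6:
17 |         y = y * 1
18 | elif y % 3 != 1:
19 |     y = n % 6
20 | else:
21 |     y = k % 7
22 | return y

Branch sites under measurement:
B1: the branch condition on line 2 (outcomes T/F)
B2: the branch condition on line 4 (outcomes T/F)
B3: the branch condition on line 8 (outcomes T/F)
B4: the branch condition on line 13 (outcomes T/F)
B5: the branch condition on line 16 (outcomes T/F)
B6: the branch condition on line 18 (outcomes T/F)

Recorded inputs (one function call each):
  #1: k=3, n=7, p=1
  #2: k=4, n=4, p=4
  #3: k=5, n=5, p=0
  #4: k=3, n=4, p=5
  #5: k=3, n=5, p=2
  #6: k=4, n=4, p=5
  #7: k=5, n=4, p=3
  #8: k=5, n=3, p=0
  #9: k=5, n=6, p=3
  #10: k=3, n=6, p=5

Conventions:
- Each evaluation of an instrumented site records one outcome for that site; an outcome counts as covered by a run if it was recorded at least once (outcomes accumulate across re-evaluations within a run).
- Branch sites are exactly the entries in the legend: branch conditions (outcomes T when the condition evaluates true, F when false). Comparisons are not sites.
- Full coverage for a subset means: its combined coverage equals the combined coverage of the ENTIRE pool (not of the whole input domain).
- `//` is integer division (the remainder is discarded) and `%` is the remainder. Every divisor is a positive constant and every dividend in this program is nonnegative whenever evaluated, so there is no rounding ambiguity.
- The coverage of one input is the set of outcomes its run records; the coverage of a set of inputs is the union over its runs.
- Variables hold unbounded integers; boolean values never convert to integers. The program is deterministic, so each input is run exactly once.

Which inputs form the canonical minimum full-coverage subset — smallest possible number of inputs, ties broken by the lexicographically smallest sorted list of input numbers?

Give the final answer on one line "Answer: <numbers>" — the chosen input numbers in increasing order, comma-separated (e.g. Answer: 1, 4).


#1 (k=3, n=7, p=1) -> B1->T, B2->T, B3->F, B4->F, B6->F; covered: B1=T, B2=T, B3=F, B4=F, B6=F
#2 (k=4, n=4, p=4) -> B1->T, B2->F, B3->T, B4->T, B5->F; covered: B1=T, B2=F, B3=T, B4=T, B5=F
#3 (k=5, n=5, p=0) -> B1->T, B2->T, B3->T, B4->F, B6->T; covered: B1=T, B2=T, B3=T, B4=F, B6=T
#4 (k=3, n=4, p=5) -> B1->T, B2->F, B3->F, B4->T, B5->F; covered: B1=T, B2=F, B3=F, B4=T, B5=F
#5 (k=3, n=5, p=2) -> B1->T, B2->T, B3->F, B4->F, B6->T; covered: B1=T, B2=T, B3=F, B4=F, B6=T
#6 (k=4, n=4, p=5) -> B1->T, B2->F, B3->T, B4->T, B5->F; covered: B1=T, B2=F, B3=T, B4=T, B5=F
#7 (k=5, n=4, p=3) -> B1->T, B2->F, B3->T, B4->T, B5->F; covered: B1=T, B2=F, B3=T, B4=T, B5=F
#8 (k=5, n=3, p=0) -> B1->T, B2->T, B3->T, B4->F, B6->T; covered: B1=T, B2=T, B3=T, B4=F, B6=T
#9 (k=5, n=6, p=3) -> B1->T, B2->F, B3->T, B4->T, B5->F; covered: B1=T, B2=F, B3=T, B4=T, B5=F
#10 (k=3, n=6, p=5) -> B1->T, B2->F, B3->F, B4->T, B5->F; covered: B1=T, B2=F, B3=F, B4=T, B5=F
the full pool covers 10 outcomes: B1=T, B2=T, B2=F, B3=T, B3=F, B4=T, B4=F, B5=F, B6=T, B6=F
no size-1 subset reaches all 10 outcomes (best union: 5/10)
no size-2 subset reaches all 10 outcomes (best union: 9/10)
inputs {1, 2, 3} (size 3) cover everything; no size-3 subset with a lexicographically smaller index list covers all 10
Answer: 1, 2, 3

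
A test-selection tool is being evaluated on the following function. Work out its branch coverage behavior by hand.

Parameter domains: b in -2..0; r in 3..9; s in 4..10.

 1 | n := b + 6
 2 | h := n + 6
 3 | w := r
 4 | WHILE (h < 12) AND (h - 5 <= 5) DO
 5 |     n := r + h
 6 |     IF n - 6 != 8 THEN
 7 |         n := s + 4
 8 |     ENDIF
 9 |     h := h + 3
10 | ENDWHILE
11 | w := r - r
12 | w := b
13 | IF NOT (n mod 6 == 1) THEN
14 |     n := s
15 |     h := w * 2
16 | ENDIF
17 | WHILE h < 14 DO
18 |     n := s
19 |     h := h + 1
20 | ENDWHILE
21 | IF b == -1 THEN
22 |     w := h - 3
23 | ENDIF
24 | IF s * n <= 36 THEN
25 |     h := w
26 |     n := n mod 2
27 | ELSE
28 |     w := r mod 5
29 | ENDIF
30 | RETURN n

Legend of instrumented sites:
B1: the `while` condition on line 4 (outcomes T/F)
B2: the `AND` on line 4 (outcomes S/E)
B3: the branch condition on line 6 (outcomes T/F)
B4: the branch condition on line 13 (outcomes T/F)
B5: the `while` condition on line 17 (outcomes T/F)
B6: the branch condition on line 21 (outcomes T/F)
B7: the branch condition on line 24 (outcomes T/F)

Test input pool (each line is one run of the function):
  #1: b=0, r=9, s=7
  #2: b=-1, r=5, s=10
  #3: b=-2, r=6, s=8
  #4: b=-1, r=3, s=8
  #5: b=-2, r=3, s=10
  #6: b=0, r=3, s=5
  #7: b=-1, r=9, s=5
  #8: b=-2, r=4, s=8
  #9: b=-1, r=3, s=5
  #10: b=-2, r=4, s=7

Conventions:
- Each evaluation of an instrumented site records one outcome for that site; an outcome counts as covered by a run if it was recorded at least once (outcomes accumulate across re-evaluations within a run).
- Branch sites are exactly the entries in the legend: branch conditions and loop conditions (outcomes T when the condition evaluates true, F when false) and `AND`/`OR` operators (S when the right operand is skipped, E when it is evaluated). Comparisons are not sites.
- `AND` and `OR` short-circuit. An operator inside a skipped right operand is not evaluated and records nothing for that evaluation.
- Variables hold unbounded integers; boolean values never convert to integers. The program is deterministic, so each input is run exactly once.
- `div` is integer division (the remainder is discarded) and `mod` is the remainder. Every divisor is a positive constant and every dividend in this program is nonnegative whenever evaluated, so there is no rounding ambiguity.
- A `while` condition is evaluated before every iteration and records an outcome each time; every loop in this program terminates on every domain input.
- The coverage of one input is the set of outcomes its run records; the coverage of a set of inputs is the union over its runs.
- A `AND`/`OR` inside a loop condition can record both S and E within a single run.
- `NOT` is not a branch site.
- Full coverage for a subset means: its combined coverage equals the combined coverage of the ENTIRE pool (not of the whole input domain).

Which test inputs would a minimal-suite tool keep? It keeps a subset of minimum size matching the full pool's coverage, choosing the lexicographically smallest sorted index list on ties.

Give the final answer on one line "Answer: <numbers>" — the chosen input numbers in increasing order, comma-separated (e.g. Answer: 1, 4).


input #1, b=0, r=9, s=7: outcomes B1=F, B2=S, B4=T, B5=T, B5=F, B6=F, B7=F
input #2, b=-1, r=5, s=10: outcomes B1=F, B2=E, B4=T, B5=T, B5=F, B6=T, B7=F
input #3, b=-2, r=6, s=8: outcomes B1=T, B1=F, B2=S, B2=E, B3=T, B4=T, B5=T, B5=F, B6=F, B7=F
input #4, b=-1, r=3, s=8: outcomes B1=F, B2=E, B4=T, B5=T, B5=F, B6=T, B7=F
input #5, b=-2, r=3, s=10: outcomes B1=T, B1=F, B2=S, B2=E, B3=T, B4=T, B5=T, B5=F, B6=F, B7=F
input #6, b=0, r=3, s=5: outcomes B1=F, B2=S, B4=T, B5=T, B5=F, B6=F, B7=T
input #7, b=-1, r=9, s=5: outcomes B1=F, B2=E, B4=T, B5=T, B5=F, B6=T, B7=T
input #8, b=-2, r=4, s=8: outcomes B1=T, B1=F, B2=S, B2=E, B3=F, B4=T, B5=T, B5=F, B6=F, B7=F
input #9, b=-1, r=3, s=5: outcomes B1=F, B2=E, B4=T, B5=T, B5=F, B6=T, B7=T
input #10, b=-2, r=4, s=7: outcomes B1=T, B1=F, B2=S, B2=E, B3=F, B4=T, B5=T, B5=F, B6=F, B7=F
pool-wide coverage (13 outcomes): B1=T, B1=F, B2=S, B2=E, B3=T, B3=F, B4=T, B5=T, B5=F, B6=T, B6=F, B7=T, B7=F
no size-1 subset reaches all 13 outcomes (best union: 10/13)
no size-2 subset reaches all 13 outcomes (best union: 12/13)
at size 3, {3, 7, 8} reaches all 13 outcomes; every lexicographically earlier size-3 subset fails
Answer: 3, 7, 8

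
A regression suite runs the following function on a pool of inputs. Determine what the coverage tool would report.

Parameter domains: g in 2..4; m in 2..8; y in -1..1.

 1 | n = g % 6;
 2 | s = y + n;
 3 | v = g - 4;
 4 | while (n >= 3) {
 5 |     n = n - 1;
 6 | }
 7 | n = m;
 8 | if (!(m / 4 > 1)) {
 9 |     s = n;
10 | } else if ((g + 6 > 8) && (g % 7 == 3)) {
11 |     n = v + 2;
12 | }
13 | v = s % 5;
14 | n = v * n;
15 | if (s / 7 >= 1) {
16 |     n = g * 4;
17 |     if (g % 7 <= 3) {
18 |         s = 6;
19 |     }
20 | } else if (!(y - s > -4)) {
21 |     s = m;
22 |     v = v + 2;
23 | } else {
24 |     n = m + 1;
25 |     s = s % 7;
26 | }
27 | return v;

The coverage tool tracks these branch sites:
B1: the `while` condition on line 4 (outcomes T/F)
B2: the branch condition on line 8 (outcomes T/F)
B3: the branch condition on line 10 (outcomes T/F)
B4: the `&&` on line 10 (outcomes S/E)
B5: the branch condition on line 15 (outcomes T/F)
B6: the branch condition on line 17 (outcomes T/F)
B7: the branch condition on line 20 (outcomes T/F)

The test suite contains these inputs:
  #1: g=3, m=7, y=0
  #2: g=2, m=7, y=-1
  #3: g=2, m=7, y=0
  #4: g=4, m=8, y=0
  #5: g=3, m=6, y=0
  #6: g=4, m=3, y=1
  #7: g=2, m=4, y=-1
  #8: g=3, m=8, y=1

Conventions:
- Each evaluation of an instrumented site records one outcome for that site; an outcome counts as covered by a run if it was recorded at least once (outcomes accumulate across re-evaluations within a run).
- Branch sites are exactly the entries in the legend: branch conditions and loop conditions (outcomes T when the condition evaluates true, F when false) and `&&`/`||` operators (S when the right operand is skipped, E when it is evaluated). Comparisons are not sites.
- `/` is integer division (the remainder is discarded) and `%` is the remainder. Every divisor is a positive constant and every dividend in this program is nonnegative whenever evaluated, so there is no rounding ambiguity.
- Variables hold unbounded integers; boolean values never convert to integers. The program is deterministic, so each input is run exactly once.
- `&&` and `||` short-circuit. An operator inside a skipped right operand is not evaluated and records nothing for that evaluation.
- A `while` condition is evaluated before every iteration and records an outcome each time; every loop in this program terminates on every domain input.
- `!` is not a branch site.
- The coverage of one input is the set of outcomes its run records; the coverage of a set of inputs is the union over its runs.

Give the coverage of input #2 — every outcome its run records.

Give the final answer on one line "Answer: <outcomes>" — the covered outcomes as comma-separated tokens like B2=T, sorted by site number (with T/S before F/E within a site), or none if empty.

Tracing the run of input #2 (g=2, m=7, y=-1):
  B1->F, B2->T, B5->T, B6->T
distinct outcomes covered: B1=F, B2=T, B5=T, B6=T

Answer: B1=F, B2=T, B5=T, B6=T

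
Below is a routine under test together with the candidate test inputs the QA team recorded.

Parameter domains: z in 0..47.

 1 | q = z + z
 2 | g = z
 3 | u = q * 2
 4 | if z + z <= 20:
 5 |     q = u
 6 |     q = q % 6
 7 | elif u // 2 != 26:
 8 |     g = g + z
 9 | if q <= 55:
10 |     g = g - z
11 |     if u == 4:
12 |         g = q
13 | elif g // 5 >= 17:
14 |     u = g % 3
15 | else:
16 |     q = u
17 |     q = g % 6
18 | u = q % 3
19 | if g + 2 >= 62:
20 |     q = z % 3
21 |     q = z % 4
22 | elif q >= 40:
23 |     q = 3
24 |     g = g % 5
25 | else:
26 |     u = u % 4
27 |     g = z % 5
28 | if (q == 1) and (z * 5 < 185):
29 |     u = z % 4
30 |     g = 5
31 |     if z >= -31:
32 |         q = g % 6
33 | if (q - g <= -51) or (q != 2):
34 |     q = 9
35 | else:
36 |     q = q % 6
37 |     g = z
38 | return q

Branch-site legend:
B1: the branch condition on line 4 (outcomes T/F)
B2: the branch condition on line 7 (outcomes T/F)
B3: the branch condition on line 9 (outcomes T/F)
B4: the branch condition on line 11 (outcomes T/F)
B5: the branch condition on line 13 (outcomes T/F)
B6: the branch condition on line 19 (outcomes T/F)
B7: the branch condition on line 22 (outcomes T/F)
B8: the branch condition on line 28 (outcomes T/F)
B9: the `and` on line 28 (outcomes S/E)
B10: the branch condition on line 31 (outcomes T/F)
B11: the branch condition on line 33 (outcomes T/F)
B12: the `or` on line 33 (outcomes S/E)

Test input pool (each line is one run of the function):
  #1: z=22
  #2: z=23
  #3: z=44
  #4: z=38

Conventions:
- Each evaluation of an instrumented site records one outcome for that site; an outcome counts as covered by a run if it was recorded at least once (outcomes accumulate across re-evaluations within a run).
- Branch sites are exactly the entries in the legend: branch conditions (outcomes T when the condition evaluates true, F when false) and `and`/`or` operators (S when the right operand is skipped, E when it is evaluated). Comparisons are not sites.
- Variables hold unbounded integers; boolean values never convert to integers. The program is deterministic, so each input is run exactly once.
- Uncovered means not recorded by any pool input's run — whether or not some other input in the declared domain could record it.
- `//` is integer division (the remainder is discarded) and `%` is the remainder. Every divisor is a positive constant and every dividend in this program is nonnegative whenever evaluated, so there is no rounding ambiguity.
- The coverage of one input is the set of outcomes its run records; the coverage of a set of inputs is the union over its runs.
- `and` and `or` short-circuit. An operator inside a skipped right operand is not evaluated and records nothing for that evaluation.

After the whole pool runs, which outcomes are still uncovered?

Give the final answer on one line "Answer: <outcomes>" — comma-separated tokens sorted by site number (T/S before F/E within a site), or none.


input #1 (z=22): events B1->F, B2->T, B3->T, B4->F, B6->F, B7->T, B9->S, B8->F, B12->E, B11->T; covers B1=F, B2=T, B3=T, B4=F, B6=F, B7=T, B8=F, B9=S, B11=T, B12=E
input #2 (z=23): events B1->F, B2->T, B3->T, B4->F, B6->F, B7->T, B9->S, B8->F, B12->E, B11->T; covers B1=F, B2=T, B3=T, B4=F, B6=F, B7=T, B8=F, B9=S, B11=T, B12=E
input #3 (z=44): events B1->F, B2->T, B3->F, B5->T, B6->T, B9->S, B8->F, B12->S, B11->T; covers B1=F, B2=T, B3=F, B5=T, B6=T, B8=F, B9=S, B11=T, B12=S
input #4 (z=38): events B1->F, B2->T, B3->F, B5->F, B6->T, B9->S, B8->F, B12->S, B11->T; covers B1=F, B2=T, B3=F, B5=F, B6=T, B8=F, B9=S, B11=T, B12=S
union over the pool: B1=F, B2=T, B3=T, B3=F, B4=F, B5=T, B5=F, B6=T, B6=F, B7=T, B8=F, B9=S, B11=T, B12=S, B12=E
uncovered (9 of 24): B1=T, B2=F, B4=T, B7=F, B8=T, B9=E, B10=T, B10=F, B11=F
Answer: B1=T, B2=F, B4=T, B7=F, B8=T, B9=E, B10=T, B10=F, B11=F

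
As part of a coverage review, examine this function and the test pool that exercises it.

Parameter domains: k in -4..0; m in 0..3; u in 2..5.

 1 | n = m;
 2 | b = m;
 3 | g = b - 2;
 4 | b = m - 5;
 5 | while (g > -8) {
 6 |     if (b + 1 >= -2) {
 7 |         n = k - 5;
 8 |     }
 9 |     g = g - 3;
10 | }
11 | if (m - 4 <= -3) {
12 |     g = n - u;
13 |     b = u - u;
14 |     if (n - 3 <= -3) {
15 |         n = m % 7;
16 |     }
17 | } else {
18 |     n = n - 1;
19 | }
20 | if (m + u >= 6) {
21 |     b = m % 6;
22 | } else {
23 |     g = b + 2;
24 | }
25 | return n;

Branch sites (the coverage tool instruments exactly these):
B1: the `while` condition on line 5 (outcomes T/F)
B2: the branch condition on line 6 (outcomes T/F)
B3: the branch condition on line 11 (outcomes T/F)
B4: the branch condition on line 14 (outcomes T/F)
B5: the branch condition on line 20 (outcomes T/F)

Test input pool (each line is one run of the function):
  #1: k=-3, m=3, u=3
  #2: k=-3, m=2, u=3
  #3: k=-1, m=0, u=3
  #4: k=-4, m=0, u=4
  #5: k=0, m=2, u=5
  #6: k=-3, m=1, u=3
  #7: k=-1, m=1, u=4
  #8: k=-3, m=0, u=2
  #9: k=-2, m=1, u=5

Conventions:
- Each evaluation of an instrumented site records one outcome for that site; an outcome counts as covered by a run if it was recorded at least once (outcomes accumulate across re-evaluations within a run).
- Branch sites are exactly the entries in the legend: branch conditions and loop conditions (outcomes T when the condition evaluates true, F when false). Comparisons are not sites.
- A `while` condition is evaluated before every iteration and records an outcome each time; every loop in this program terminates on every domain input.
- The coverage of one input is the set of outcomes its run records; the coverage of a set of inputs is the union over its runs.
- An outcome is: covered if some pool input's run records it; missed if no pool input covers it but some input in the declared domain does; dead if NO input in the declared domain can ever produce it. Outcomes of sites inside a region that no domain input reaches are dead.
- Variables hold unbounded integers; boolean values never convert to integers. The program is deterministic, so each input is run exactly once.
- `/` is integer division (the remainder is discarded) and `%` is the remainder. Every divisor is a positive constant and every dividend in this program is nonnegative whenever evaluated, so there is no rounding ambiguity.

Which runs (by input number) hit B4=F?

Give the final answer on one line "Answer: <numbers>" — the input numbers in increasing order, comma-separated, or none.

input #1 (k=-3, m=3, u=3): does not record B4=F
input #2 (k=-3, m=2, u=3): does not record B4=F
input #3 (k=-1, m=0, u=3): does not record B4=F
input #4 (k=-4, m=0, u=4): does not record B4=F
input #5 (k=0, m=2, u=5): does not record B4=F
input #6 (k=-3, m=1, u=3): records B4=F
input #7 (k=-1, m=1, u=4): records B4=F
input #8 (k=-3, m=0, u=2): does not record B4=F
input #9 (k=-2, m=1, u=5): records B4=F

Answer: 6, 7, 9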